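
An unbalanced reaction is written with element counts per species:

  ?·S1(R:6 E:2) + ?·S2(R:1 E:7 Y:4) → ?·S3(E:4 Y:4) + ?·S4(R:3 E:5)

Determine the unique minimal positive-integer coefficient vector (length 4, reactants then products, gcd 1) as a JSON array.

R: 1·6+6·1 = 12 | 6·0+4·3 = 12
E: 1·2+6·7 = 44 | 6·4+4·5 = 44
Y: 1·0+6·4 = 24 | 6·4+4·0 = 24
gcd(1,6,6,4) = 1

Coefficients: [1, 6, 6, 4]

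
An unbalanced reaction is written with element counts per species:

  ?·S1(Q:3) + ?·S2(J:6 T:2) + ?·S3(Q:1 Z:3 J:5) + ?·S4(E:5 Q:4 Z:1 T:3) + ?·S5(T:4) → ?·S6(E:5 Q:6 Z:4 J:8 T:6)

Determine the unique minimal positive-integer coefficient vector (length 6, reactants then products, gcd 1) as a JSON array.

E: 2·0+3·0+6·0+6·5+3·0 = 30 | 6·5 = 30
Q: 2·3+3·0+6·1+6·4+3·0 = 36 | 6·6 = 36
Z: 2·0+3·0+6·3+6·1+3·0 = 24 | 6·4 = 24
J: 2·0+3·6+6·5+6·0+3·0 = 48 | 6·8 = 48
T: 2·0+3·2+6·0+6·3+3·4 = 36 | 6·6 = 36
gcd(2,3,6,6,3,6) = 1

Coefficients: [2, 3, 6, 6, 3, 6]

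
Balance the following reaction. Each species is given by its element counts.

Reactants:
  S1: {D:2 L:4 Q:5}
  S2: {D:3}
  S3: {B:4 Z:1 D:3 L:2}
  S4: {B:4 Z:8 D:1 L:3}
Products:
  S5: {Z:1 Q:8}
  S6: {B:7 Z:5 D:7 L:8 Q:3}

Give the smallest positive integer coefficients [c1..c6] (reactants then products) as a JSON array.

Coefficients: [4, 1, 5, 2, 1, 4]

B: 4·0+1·0+5·4+2·4 = 28 | 1·0+4·7 = 28
Z: 4·0+1·0+5·1+2·8 = 21 | 1·1+4·5 = 21
D: 4·2+1·3+5·3+2·1 = 28 | 1·0+4·7 = 28
L: 4·4+1·0+5·2+2·3 = 32 | 1·0+4·8 = 32
Q: 4·5+1·0+5·0+2·0 = 20 | 1·8+4·3 = 20
gcd(4,1,5,2,1,4) = 1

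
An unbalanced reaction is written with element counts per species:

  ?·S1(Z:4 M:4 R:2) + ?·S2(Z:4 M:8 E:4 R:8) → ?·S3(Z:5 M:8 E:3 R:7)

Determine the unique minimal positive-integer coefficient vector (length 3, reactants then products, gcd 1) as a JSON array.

Coefficients: [2, 3, 4]

Z: 2·4+3·4 = 20 | 4·5 = 20
M: 2·4+3·8 = 32 | 4·8 = 32
E: 2·0+3·4 = 12 | 4·3 = 12
R: 2·2+3·8 = 28 | 4·7 = 28
gcd(2,3,4) = 1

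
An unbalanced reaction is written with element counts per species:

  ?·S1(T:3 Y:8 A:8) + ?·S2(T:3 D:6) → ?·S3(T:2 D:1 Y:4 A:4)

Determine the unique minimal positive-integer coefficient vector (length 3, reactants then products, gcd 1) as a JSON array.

T: 3·3+1·3 = 12 | 6·2 = 12
D: 3·0+1·6 = 6 | 6·1 = 6
Y: 3·8+1·0 = 24 | 6·4 = 24
A: 3·8+1·0 = 24 | 6·4 = 24
gcd(3,1,6) = 1

Coefficients: [3, 1, 6]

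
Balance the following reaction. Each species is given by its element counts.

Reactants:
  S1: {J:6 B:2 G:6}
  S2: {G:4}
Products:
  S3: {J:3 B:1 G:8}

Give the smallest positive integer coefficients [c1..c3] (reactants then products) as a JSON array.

Coefficients: [2, 5, 4]

J: 2·6+5·0 = 12 | 4·3 = 12
B: 2·2+5·0 = 4 | 4·1 = 4
G: 2·6+5·4 = 32 | 4·8 = 32
gcd(2,5,4) = 1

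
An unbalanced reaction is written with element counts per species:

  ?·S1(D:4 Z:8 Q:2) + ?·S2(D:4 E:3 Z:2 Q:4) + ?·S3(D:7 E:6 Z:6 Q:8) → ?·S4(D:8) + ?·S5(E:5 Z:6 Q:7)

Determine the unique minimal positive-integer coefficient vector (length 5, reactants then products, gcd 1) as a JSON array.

D: 1·4+2·4+4·7 = 40 | 5·8+6·0 = 40
E: 1·0+2·3+4·6 = 30 | 5·0+6·5 = 30
Z: 1·8+2·2+4·6 = 36 | 5·0+6·6 = 36
Q: 1·2+2·4+4·8 = 42 | 5·0+6·7 = 42
gcd(1,2,4,5,6) = 1

Coefficients: [1, 2, 4, 5, 6]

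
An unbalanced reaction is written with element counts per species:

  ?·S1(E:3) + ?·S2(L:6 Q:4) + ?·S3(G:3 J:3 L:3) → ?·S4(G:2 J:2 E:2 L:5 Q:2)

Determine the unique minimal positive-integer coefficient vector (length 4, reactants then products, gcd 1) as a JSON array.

Coefficients: [4, 3, 4, 6]

G: 4·0+3·0+4·3 = 12 | 6·2 = 12
J: 4·0+3·0+4·3 = 12 | 6·2 = 12
E: 4·3+3·0+4·0 = 12 | 6·2 = 12
L: 4·0+3·6+4·3 = 30 | 6·5 = 30
Q: 4·0+3·4+4·0 = 12 | 6·2 = 12
gcd(4,3,4,6) = 1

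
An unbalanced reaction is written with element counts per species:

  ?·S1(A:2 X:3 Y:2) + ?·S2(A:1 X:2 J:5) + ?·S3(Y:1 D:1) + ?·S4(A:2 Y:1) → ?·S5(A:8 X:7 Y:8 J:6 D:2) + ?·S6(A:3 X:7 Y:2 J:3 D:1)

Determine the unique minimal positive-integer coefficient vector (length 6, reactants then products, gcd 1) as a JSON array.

Coefficients: [5, 3, 5, 3, 2, 1]

A: 5·2+3·1+5·0+3·2 = 19 | 2·8+1·3 = 19
X: 5·3+3·2+5·0+3·0 = 21 | 2·7+1·7 = 21
Y: 5·2+3·0+5·1+3·1 = 18 | 2·8+1·2 = 18
J: 5·0+3·5+5·0+3·0 = 15 | 2·6+1·3 = 15
D: 5·0+3·0+5·1+3·0 = 5 | 2·2+1·1 = 5
gcd(5,3,5,3,2,1) = 1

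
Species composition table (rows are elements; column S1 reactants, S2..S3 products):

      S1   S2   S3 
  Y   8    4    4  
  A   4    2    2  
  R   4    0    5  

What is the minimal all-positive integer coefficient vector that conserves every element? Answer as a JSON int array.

Y: 5·8 = 40 | 6·4+4·4 = 40
A: 5·4 = 20 | 6·2+4·2 = 20
R: 5·4 = 20 | 6·0+4·5 = 20
gcd(5,6,4) = 1

Coefficients: [5, 6, 4]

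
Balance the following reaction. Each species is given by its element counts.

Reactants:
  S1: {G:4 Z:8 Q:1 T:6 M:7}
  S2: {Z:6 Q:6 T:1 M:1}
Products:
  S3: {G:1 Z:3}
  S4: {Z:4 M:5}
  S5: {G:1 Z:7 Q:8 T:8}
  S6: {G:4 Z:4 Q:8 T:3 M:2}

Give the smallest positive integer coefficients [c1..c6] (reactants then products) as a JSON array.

Coefficients: [4, 6, 5, 6, 3, 2]

G: 4·4+6·0 = 16 | 5·1+6·0+3·1+2·4 = 16
Z: 4·8+6·6 = 68 | 5·3+6·4+3·7+2·4 = 68
Q: 4·1+6·6 = 40 | 5·0+6·0+3·8+2·8 = 40
T: 4·6+6·1 = 30 | 5·0+6·0+3·8+2·3 = 30
M: 4·7+6·1 = 34 | 5·0+6·5+3·0+2·2 = 34
gcd(4,6,5,6,3,2) = 1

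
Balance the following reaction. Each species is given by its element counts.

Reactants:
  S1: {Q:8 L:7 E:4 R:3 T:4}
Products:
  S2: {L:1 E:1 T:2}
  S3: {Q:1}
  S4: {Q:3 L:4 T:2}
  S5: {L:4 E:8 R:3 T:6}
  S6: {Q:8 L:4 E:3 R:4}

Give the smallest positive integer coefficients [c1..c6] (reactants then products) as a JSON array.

Q: 5·8 = 40 | 3·0+4·1+4·3+1·0+3·8 = 40
L: 5·7 = 35 | 3·1+4·0+4·4+1·4+3·4 = 35
E: 5·4 = 20 | 3·1+4·0+4·0+1·8+3·3 = 20
R: 5·3 = 15 | 3·0+4·0+4·0+1·3+3·4 = 15
T: 5·4 = 20 | 3·2+4·0+4·2+1·6+3·0 = 20
gcd(5,3,4,4,1,3) = 1

Coefficients: [5, 3, 4, 4, 1, 3]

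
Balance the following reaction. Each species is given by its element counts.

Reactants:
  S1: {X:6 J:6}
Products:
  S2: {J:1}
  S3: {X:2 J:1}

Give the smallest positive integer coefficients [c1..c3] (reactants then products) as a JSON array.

X: 1·6 = 6 | 3·0+3·2 = 6
J: 1·6 = 6 | 3·1+3·1 = 6
gcd(1,3,3) = 1

Coefficients: [1, 3, 3]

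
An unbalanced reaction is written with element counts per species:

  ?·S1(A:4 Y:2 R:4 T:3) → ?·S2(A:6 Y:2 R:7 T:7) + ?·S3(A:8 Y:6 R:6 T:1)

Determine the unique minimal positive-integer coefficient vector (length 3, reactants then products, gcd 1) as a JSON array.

Coefficients: [5, 2, 1]

A: 5·4 = 20 | 2·6+1·8 = 20
Y: 5·2 = 10 | 2·2+1·6 = 10
R: 5·4 = 20 | 2·7+1·6 = 20
T: 5·3 = 15 | 2·7+1·1 = 15
gcd(5,2,1) = 1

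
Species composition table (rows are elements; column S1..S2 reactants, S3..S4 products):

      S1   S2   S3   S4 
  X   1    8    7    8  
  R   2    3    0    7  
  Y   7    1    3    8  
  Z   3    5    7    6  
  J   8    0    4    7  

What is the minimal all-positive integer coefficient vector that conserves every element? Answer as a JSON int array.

Coefficients: [5, 6, 3, 4]

X: 5·1+6·8 = 53 | 3·7+4·8 = 53
R: 5·2+6·3 = 28 | 3·0+4·7 = 28
Y: 5·7+6·1 = 41 | 3·3+4·8 = 41
Z: 5·3+6·5 = 45 | 3·7+4·6 = 45
J: 5·8+6·0 = 40 | 3·4+4·7 = 40
gcd(5,6,3,4) = 1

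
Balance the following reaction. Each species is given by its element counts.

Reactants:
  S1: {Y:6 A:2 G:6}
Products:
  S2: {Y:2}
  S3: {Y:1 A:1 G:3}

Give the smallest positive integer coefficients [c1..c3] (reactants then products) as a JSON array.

Coefficients: [1, 2, 2]

Y: 1·6 = 6 | 2·2+2·1 = 6
A: 1·2 = 2 | 2·0+2·1 = 2
G: 1·6 = 6 | 2·0+2·3 = 6
gcd(1,2,2) = 1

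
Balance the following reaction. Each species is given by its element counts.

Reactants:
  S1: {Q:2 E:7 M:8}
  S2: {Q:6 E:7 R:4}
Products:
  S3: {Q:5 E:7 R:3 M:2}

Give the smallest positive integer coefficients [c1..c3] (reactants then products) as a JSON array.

Coefficients: [1, 3, 4]

Q: 1·2+3·6 = 20 | 4·5 = 20
E: 1·7+3·7 = 28 | 4·7 = 28
R: 1·0+3·4 = 12 | 4·3 = 12
M: 1·8+3·0 = 8 | 4·2 = 8
gcd(1,3,4) = 1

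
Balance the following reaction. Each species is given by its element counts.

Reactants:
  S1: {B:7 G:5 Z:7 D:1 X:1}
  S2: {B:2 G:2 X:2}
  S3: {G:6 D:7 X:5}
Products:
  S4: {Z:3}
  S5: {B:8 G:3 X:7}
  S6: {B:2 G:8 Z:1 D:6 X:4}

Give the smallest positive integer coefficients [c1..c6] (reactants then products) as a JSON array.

B: 2·7+6·2+4·0 = 26 | 3·0+2·8+5·2 = 26
G: 2·5+6·2+4·6 = 46 | 3·0+2·3+5·8 = 46
Z: 2·7+6·0+4·0 = 14 | 3·3+2·0+5·1 = 14
D: 2·1+6·0+4·7 = 30 | 3·0+2·0+5·6 = 30
X: 2·1+6·2+4·5 = 34 | 3·0+2·7+5·4 = 34
gcd(2,6,4,3,2,5) = 1

Coefficients: [2, 6, 4, 3, 2, 5]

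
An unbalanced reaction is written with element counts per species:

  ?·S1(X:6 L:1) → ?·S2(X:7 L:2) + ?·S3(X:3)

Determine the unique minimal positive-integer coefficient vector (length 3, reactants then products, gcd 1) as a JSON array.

X: 6·6 = 36 | 3·7+5·3 = 36
L: 6·1 = 6 | 3·2+5·0 = 6
gcd(6,3,5) = 1

Coefficients: [6, 3, 5]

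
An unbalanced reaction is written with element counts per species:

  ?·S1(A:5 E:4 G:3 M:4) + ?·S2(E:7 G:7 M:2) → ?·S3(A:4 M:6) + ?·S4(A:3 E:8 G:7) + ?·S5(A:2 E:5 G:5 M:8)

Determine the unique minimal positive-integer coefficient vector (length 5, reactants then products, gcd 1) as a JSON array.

A: 5·5+5·0 = 25 | 1·4+5·3+3·2 = 25
E: 5·4+5·7 = 55 | 1·0+5·8+3·5 = 55
G: 5·3+5·7 = 50 | 1·0+5·7+3·5 = 50
M: 5·4+5·2 = 30 | 1·6+5·0+3·8 = 30
gcd(5,5,1,5,3) = 1

Coefficients: [5, 5, 1, 5, 3]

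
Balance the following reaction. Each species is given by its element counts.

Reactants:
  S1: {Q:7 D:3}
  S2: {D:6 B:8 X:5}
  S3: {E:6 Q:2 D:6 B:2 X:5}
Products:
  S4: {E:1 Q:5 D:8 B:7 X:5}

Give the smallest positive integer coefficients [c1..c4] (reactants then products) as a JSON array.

Coefficients: [4, 5, 1, 6]

E: 4·0+5·0+1·6 = 6 | 6·1 = 6
Q: 4·7+5·0+1·2 = 30 | 6·5 = 30
D: 4·3+5·6+1·6 = 48 | 6·8 = 48
B: 4·0+5·8+1·2 = 42 | 6·7 = 42
X: 4·0+5·5+1·5 = 30 | 6·5 = 30
gcd(4,5,1,6) = 1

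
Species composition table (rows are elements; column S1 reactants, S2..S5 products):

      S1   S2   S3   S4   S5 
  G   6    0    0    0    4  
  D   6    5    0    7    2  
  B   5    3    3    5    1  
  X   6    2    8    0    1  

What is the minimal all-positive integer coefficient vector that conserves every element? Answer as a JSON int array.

G: 4·6 = 24 | 1·0+2·0+1·0+6·4 = 24
D: 4·6 = 24 | 1·5+2·0+1·7+6·2 = 24
B: 4·5 = 20 | 1·3+2·3+1·5+6·1 = 20
X: 4·6 = 24 | 1·2+2·8+1·0+6·1 = 24
gcd(4,1,2,1,6) = 1

Coefficients: [4, 1, 2, 1, 6]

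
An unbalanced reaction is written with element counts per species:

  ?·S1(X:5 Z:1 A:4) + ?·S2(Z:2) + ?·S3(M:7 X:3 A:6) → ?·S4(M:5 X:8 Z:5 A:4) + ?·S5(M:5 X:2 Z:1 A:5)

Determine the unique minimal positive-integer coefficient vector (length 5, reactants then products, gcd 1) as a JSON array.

M: 1·0+5·0+5·7 = 35 | 1·5+6·5 = 35
X: 1·5+5·0+5·3 = 20 | 1·8+6·2 = 20
Z: 1·1+5·2+5·0 = 11 | 1·5+6·1 = 11
A: 1·4+5·0+5·6 = 34 | 1·4+6·5 = 34
gcd(1,5,5,1,6) = 1

Coefficients: [1, 5, 5, 1, 6]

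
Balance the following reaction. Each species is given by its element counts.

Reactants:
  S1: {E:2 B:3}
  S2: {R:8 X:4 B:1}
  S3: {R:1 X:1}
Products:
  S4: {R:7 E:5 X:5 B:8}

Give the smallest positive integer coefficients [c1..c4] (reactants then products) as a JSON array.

Coefficients: [5, 1, 6, 2]

R: 5·0+1·8+6·1 = 14 | 2·7 = 14
E: 5·2+1·0+6·0 = 10 | 2·5 = 10
X: 5·0+1·4+6·1 = 10 | 2·5 = 10
B: 5·3+1·1+6·0 = 16 | 2·8 = 16
gcd(5,1,6,2) = 1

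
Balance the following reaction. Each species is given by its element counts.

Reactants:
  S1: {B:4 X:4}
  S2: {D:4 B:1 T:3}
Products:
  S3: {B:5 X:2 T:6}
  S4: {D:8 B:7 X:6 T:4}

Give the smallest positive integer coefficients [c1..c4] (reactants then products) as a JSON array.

Coefficients: [5, 6, 1, 3]

D: 5·0+6·4 = 24 | 1·0+3·8 = 24
B: 5·4+6·1 = 26 | 1·5+3·7 = 26
X: 5·4+6·0 = 20 | 1·2+3·6 = 20
T: 5·0+6·3 = 18 | 1·6+3·4 = 18
gcd(5,6,1,3) = 1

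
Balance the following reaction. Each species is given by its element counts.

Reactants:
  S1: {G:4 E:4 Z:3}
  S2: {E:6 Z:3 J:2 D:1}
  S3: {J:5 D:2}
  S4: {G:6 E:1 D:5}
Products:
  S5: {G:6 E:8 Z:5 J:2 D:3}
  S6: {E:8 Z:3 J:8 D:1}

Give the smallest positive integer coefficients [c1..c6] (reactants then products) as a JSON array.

Coefficients: [6, 5, 2, 2, 6, 1]

G: 6·4+5·0+2·0+2·6 = 36 | 6·6+1·0 = 36
E: 6·4+5·6+2·0+2·1 = 56 | 6·8+1·8 = 56
Z: 6·3+5·3+2·0+2·0 = 33 | 6·5+1·3 = 33
J: 6·0+5·2+2·5+2·0 = 20 | 6·2+1·8 = 20
D: 6·0+5·1+2·2+2·5 = 19 | 6·3+1·1 = 19
gcd(6,5,2,2,6,1) = 1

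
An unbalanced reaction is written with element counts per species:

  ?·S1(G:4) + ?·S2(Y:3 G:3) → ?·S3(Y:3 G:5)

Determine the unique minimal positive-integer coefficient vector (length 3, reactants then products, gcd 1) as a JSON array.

Y: 1·0+2·3 = 6 | 2·3 = 6
G: 1·4+2·3 = 10 | 2·5 = 10
gcd(1,2,2) = 1

Coefficients: [1, 2, 2]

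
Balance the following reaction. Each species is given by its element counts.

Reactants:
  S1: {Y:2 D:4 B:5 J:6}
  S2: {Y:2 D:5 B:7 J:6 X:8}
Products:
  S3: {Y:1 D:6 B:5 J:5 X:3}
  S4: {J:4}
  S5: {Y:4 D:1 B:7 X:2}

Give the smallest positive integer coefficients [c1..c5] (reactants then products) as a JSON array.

Y: 2·2+1·2 = 6 | 2·1+2·0+1·4 = 6
D: 2·4+1·5 = 13 | 2·6+2·0+1·1 = 13
B: 2·5+1·7 = 17 | 2·5+2·0+1·7 = 17
J: 2·6+1·6 = 18 | 2·5+2·4+1·0 = 18
X: 2·0+1·8 = 8 | 2·3+2·0+1·2 = 8
gcd(2,1,2,2,1) = 1

Coefficients: [2, 1, 2, 2, 1]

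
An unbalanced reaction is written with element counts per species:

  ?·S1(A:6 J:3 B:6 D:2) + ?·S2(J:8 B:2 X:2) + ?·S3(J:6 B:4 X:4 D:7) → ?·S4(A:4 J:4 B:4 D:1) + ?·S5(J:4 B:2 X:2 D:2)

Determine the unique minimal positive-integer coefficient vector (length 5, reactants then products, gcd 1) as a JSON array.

Coefficients: [2, 2, 1, 3, 4]

A: 2·6+2·0+1·0 = 12 | 3·4+4·0 = 12
J: 2·3+2·8+1·6 = 28 | 3·4+4·4 = 28
B: 2·6+2·2+1·4 = 20 | 3·4+4·2 = 20
X: 2·0+2·2+1·4 = 8 | 3·0+4·2 = 8
D: 2·2+2·0+1·7 = 11 | 3·1+4·2 = 11
gcd(2,2,1,3,4) = 1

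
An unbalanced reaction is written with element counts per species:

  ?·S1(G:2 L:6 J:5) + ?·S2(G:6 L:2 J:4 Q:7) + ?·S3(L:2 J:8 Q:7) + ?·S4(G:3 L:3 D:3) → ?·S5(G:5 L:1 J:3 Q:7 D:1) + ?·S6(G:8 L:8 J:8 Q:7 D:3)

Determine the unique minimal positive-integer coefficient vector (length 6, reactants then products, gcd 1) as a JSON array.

G: 1·2+5·6+2·0+5·3 = 47 | 3·5+4·8 = 47
L: 1·6+5·2+2·2+5·3 = 35 | 3·1+4·8 = 35
J: 1·5+5·4+2·8+5·0 = 41 | 3·3+4·8 = 41
Q: 1·0+5·7+2·7+5·0 = 49 | 3·7+4·7 = 49
D: 1·0+5·0+2·0+5·3 = 15 | 3·1+4·3 = 15
gcd(1,5,2,5,3,4) = 1

Coefficients: [1, 5, 2, 5, 3, 4]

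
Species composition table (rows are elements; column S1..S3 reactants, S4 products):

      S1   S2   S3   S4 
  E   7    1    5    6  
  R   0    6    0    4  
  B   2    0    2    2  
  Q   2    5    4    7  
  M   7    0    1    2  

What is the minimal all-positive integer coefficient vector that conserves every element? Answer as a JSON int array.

E: 1·7+4·1+5·5 = 36 | 6·6 = 36
R: 1·0+4·6+5·0 = 24 | 6·4 = 24
B: 1·2+4·0+5·2 = 12 | 6·2 = 12
Q: 1·2+4·5+5·4 = 42 | 6·7 = 42
M: 1·7+4·0+5·1 = 12 | 6·2 = 12
gcd(1,4,5,6) = 1

Coefficients: [1, 4, 5, 6]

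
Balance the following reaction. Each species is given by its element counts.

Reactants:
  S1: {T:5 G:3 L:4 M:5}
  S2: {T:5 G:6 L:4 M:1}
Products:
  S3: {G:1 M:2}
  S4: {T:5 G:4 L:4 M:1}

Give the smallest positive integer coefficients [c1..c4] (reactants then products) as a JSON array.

T: 2·5+3·5 = 25 | 4·0+5·5 = 25
G: 2·3+3·6 = 24 | 4·1+5·4 = 24
L: 2·4+3·4 = 20 | 4·0+5·4 = 20
M: 2·5+3·1 = 13 | 4·2+5·1 = 13
gcd(2,3,4,5) = 1

Coefficients: [2, 3, 4, 5]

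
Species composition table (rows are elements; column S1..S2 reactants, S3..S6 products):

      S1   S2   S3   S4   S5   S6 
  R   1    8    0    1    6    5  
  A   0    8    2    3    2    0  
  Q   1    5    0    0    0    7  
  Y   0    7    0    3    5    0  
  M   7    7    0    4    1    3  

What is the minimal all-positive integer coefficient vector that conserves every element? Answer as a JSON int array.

Coefficients: [1, 4, 5, 6, 2, 3]

R: 1·1+4·8 = 33 | 5·0+6·1+2·6+3·5 = 33
A: 1·0+4·8 = 32 | 5·2+6·3+2·2+3·0 = 32
Q: 1·1+4·5 = 21 | 5·0+6·0+2·0+3·7 = 21
Y: 1·0+4·7 = 28 | 5·0+6·3+2·5+3·0 = 28
M: 1·7+4·7 = 35 | 5·0+6·4+2·1+3·3 = 35
gcd(1,4,5,6,2,3) = 1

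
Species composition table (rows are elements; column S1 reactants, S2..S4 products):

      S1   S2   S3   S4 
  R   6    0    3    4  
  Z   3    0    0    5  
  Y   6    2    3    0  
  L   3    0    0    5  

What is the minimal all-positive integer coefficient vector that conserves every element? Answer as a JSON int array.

R: 5·6 = 30 | 6·0+6·3+3·4 = 30
Z: 5·3 = 15 | 6·0+6·0+3·5 = 15
Y: 5·6 = 30 | 6·2+6·3+3·0 = 30
L: 5·3 = 15 | 6·0+6·0+3·5 = 15
gcd(5,6,6,3) = 1

Coefficients: [5, 6, 6, 3]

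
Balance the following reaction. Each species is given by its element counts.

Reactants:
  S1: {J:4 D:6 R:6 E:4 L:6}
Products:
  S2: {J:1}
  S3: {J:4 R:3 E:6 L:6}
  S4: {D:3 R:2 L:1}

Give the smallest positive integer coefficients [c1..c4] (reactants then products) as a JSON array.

Coefficients: [3, 4, 2, 6]

J: 3·4 = 12 | 4·1+2·4+6·0 = 12
D: 3·6 = 18 | 4·0+2·0+6·3 = 18
R: 3·6 = 18 | 4·0+2·3+6·2 = 18
E: 3·4 = 12 | 4·0+2·6+6·0 = 12
L: 3·6 = 18 | 4·0+2·6+6·1 = 18
gcd(3,4,2,6) = 1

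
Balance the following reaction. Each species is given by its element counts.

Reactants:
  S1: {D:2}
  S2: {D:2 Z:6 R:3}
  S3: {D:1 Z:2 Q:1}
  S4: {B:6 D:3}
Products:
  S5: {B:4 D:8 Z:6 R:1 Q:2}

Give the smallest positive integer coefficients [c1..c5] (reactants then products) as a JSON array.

Coefficients: [5, 1, 6, 2, 3]

B: 5·0+1·0+6·0+2·6 = 12 | 3·4 = 12
D: 5·2+1·2+6·1+2·3 = 24 | 3·8 = 24
Z: 5·0+1·6+6·2+2·0 = 18 | 3·6 = 18
R: 5·0+1·3+6·0+2·0 = 3 | 3·1 = 3
Q: 5·0+1·0+6·1+2·0 = 6 | 3·2 = 6
gcd(5,1,6,2,3) = 1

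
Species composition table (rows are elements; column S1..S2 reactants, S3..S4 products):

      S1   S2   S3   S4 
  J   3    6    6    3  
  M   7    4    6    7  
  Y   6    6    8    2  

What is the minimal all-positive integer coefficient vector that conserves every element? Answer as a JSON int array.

J: 3·3+4·6 = 33 | 5·6+1·3 = 33
M: 3·7+4·4 = 37 | 5·6+1·7 = 37
Y: 3·6+4·6 = 42 | 5·8+1·2 = 42
gcd(3,4,5,1) = 1

Coefficients: [3, 4, 5, 1]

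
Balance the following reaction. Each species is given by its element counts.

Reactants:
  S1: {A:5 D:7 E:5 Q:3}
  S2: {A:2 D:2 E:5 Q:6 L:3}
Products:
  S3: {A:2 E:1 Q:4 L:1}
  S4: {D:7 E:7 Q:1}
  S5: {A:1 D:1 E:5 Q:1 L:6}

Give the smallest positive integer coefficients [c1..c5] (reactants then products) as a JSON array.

Coefficients: [1, 4, 6, 2, 1]

A: 1·5+4·2 = 13 | 6·2+2·0+1·1 = 13
D: 1·7+4·2 = 15 | 6·0+2·7+1·1 = 15
E: 1·5+4·5 = 25 | 6·1+2·7+1·5 = 25
Q: 1·3+4·6 = 27 | 6·4+2·1+1·1 = 27
L: 1·0+4·3 = 12 | 6·1+2·0+1·6 = 12
gcd(1,4,6,2,1) = 1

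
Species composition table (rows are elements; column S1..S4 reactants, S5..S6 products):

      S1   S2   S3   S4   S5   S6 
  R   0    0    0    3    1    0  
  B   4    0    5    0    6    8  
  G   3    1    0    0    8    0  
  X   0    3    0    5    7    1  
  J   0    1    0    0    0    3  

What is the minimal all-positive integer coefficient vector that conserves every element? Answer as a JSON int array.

R: 6·0+6·0+2·0+1·3 = 3 | 3·1+2·0 = 3
B: 6·4+6·0+2·5+1·0 = 34 | 3·6+2·8 = 34
G: 6·3+6·1+2·0+1·0 = 24 | 3·8+2·0 = 24
X: 6·0+6·3+2·0+1·5 = 23 | 3·7+2·1 = 23
J: 6·0+6·1+2·0+1·0 = 6 | 3·0+2·3 = 6
gcd(6,6,2,1,3,2) = 1

Coefficients: [6, 6, 2, 1, 3, 2]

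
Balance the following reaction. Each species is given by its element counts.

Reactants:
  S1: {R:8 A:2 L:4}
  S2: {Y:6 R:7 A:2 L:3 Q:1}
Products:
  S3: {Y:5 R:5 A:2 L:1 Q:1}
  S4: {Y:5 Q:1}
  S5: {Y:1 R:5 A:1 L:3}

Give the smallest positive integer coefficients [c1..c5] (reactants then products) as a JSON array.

Y: 1·0+6·6 = 36 | 4·5+2·5+6·1 = 36
R: 1·8+6·7 = 50 | 4·5+2·0+6·5 = 50
A: 1·2+6·2 = 14 | 4·2+2·0+6·1 = 14
L: 1·4+6·3 = 22 | 4·1+2·0+6·3 = 22
Q: 1·0+6·1 = 6 | 4·1+2·1+6·0 = 6
gcd(1,6,4,2,6) = 1

Coefficients: [1, 6, 4, 2, 6]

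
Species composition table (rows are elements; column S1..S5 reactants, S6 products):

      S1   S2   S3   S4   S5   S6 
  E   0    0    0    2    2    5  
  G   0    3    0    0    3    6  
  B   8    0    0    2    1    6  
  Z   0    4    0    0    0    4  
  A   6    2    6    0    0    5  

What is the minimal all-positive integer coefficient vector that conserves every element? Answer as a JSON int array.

E: 1·0+4·0+1·0+6·2+4·2 = 20 | 4·5 = 20
G: 1·0+4·3+1·0+6·0+4·3 = 24 | 4·6 = 24
B: 1·8+4·0+1·0+6·2+4·1 = 24 | 4·6 = 24
Z: 1·0+4·4+1·0+6·0+4·0 = 16 | 4·4 = 16
A: 1·6+4·2+1·6+6·0+4·0 = 20 | 4·5 = 20
gcd(1,4,1,6,4,4) = 1

Coefficients: [1, 4, 1, 6, 4, 4]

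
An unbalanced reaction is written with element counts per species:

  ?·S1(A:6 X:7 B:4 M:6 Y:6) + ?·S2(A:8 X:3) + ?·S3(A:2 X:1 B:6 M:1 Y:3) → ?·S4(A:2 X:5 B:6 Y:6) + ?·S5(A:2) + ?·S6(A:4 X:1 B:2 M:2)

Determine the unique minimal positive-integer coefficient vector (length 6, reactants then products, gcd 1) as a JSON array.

Coefficients: [1, 3, 4, 3, 6, 5]

A: 1·6+3·8+4·2 = 38 | 3·2+6·2+5·4 = 38
X: 1·7+3·3+4·1 = 20 | 3·5+6·0+5·1 = 20
B: 1·4+3·0+4·6 = 28 | 3·6+6·0+5·2 = 28
M: 1·6+3·0+4·1 = 10 | 3·0+6·0+5·2 = 10
Y: 1·6+3·0+4·3 = 18 | 3·6+6·0+5·0 = 18
gcd(1,3,4,3,6,5) = 1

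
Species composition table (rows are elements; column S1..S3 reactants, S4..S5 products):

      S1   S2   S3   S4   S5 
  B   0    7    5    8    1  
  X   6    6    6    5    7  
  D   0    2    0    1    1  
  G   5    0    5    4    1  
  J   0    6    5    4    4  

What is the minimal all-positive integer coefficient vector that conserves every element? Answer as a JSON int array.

Coefficients: [3, 5, 2, 5, 5]

B: 3·0+5·7+2·5 = 45 | 5·8+5·1 = 45
X: 3·6+5·6+2·6 = 60 | 5·5+5·7 = 60
D: 3·0+5·2+2·0 = 10 | 5·1+5·1 = 10
G: 3·5+5·0+2·5 = 25 | 5·4+5·1 = 25
J: 3·0+5·6+2·5 = 40 | 5·4+5·4 = 40
gcd(3,5,2,5,5) = 1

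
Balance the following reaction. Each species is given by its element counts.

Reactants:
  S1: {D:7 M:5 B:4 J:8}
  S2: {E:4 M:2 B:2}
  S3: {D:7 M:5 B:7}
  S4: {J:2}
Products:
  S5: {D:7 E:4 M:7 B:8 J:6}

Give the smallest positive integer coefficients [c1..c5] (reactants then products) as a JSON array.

Coefficients: [1, 3, 2, 5, 3]

D: 1·7+3·0+2·7+5·0 = 21 | 3·7 = 21
E: 1·0+3·4+2·0+5·0 = 12 | 3·4 = 12
M: 1·5+3·2+2·5+5·0 = 21 | 3·7 = 21
B: 1·4+3·2+2·7+5·0 = 24 | 3·8 = 24
J: 1·8+3·0+2·0+5·2 = 18 | 3·6 = 18
gcd(1,3,2,5,3) = 1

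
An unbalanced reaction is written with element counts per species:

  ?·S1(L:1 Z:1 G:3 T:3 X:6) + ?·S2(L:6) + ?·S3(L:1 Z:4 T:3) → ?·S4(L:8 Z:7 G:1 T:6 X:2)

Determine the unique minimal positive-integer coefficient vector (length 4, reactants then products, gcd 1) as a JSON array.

L: 1·1+3·6+5·1 = 24 | 3·8 = 24
Z: 1·1+3·0+5·4 = 21 | 3·7 = 21
G: 1·3+3·0+5·0 = 3 | 3·1 = 3
T: 1·3+3·0+5·3 = 18 | 3·6 = 18
X: 1·6+3·0+5·0 = 6 | 3·2 = 6
gcd(1,3,5,3) = 1

Coefficients: [1, 3, 5, 3]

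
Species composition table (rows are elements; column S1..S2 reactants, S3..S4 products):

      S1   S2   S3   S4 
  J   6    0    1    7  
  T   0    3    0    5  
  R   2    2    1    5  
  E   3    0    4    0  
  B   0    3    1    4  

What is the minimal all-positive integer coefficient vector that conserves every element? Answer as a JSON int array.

Coefficients: [4, 5, 3, 3]

J: 4·6+5·0 = 24 | 3·1+3·7 = 24
T: 4·0+5·3 = 15 | 3·0+3·5 = 15
R: 4·2+5·2 = 18 | 3·1+3·5 = 18
E: 4·3+5·0 = 12 | 3·4+3·0 = 12
B: 4·0+5·3 = 15 | 3·1+3·4 = 15
gcd(4,5,3,3) = 1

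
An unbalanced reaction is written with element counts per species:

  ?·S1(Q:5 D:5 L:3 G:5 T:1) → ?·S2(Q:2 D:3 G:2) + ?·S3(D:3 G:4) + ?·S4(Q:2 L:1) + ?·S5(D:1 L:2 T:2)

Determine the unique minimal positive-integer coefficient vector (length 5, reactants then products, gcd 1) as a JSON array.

Q: 2·5 = 10 | 1·2+2·0+4·2+1·0 = 10
D: 2·5 = 10 | 1·3+2·3+4·0+1·1 = 10
L: 2·3 = 6 | 1·0+2·0+4·1+1·2 = 6
G: 2·5 = 10 | 1·2+2·4+4·0+1·0 = 10
T: 2·1 = 2 | 1·0+2·0+4·0+1·2 = 2
gcd(2,1,2,4,1) = 1

Coefficients: [2, 1, 2, 4, 1]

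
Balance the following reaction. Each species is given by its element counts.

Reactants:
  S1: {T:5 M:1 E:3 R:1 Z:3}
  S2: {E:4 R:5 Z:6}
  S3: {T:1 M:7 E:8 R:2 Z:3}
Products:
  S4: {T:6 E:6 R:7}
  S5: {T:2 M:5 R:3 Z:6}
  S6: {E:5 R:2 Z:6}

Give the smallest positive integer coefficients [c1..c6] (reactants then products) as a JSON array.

Coefficients: [3, 5, 1, 2, 2, 5]

T: 3·5+5·0+1·1 = 16 | 2·6+2·2+5·0 = 16
M: 3·1+5·0+1·7 = 10 | 2·0+2·5+5·0 = 10
E: 3·3+5·4+1·8 = 37 | 2·6+2·0+5·5 = 37
R: 3·1+5·5+1·2 = 30 | 2·7+2·3+5·2 = 30
Z: 3·3+5·6+1·3 = 42 | 2·0+2·6+5·6 = 42
gcd(3,5,1,2,2,5) = 1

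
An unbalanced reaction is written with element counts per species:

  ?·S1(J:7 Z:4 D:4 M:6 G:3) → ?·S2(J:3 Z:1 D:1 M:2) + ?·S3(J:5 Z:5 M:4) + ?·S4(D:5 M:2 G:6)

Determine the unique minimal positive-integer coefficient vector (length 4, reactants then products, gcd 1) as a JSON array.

J: 2·7 = 14 | 3·3+1·5+1·0 = 14
Z: 2·4 = 8 | 3·1+1·5+1·0 = 8
D: 2·4 = 8 | 3·1+1·0+1·5 = 8
M: 2·6 = 12 | 3·2+1·4+1·2 = 12
G: 2·3 = 6 | 3·0+1·0+1·6 = 6
gcd(2,3,1,1) = 1

Coefficients: [2, 3, 1, 1]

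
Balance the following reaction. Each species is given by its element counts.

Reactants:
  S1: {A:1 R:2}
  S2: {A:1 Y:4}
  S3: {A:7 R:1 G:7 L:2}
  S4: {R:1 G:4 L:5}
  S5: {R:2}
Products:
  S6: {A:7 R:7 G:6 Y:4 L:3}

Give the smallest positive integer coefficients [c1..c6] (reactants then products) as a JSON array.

A: 4·1+3·1+2·7+1·0+5·0 = 21 | 3·7 = 21
R: 4·2+3·0+2·1+1·1+5·2 = 21 | 3·7 = 21
G: 4·0+3·0+2·7+1·4+5·0 = 18 | 3·6 = 18
Y: 4·0+3·4+2·0+1·0+5·0 = 12 | 3·4 = 12
L: 4·0+3·0+2·2+1·5+5·0 = 9 | 3·3 = 9
gcd(4,3,2,1,5,3) = 1

Coefficients: [4, 3, 2, 1, 5, 3]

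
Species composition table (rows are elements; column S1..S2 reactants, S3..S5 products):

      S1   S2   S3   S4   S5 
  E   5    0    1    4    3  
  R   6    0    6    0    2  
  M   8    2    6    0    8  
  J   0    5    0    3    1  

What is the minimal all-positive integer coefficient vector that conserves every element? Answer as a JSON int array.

E: 6·5+3·0 = 30 | 5·1+4·4+3·3 = 30
R: 6·6+3·0 = 36 | 5·6+4·0+3·2 = 36
M: 6·8+3·2 = 54 | 5·6+4·0+3·8 = 54
J: 6·0+3·5 = 15 | 5·0+4·3+3·1 = 15
gcd(6,3,5,4,3) = 1

Coefficients: [6, 3, 5, 4, 3]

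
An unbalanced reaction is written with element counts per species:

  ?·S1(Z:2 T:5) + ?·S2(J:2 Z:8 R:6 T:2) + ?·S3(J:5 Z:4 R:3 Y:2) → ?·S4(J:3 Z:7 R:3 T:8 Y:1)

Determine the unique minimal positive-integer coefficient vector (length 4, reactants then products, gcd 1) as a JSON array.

Coefficients: [6, 1, 2, 4]

J: 6·0+1·2+2·5 = 12 | 4·3 = 12
Z: 6·2+1·8+2·4 = 28 | 4·7 = 28
R: 6·0+1·6+2·3 = 12 | 4·3 = 12
T: 6·5+1·2+2·0 = 32 | 4·8 = 32
Y: 6·0+1·0+2·2 = 4 | 4·1 = 4
gcd(6,1,2,4) = 1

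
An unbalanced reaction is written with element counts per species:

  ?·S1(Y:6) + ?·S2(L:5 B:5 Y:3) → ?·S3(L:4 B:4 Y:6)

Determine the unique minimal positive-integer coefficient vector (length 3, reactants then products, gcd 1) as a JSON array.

Coefficients: [3, 4, 5]

L: 3·0+4·5 = 20 | 5·4 = 20
B: 3·0+4·5 = 20 | 5·4 = 20
Y: 3·6+4·3 = 30 | 5·6 = 30
gcd(3,4,5) = 1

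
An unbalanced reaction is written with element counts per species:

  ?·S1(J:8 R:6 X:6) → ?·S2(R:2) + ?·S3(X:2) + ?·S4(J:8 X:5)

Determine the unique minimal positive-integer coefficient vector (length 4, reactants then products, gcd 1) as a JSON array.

Coefficients: [2, 6, 1, 2]

J: 2·8 = 16 | 6·0+1·0+2·8 = 16
R: 2·6 = 12 | 6·2+1·0+2·0 = 12
X: 2·6 = 12 | 6·0+1·2+2·5 = 12
gcd(2,6,1,2) = 1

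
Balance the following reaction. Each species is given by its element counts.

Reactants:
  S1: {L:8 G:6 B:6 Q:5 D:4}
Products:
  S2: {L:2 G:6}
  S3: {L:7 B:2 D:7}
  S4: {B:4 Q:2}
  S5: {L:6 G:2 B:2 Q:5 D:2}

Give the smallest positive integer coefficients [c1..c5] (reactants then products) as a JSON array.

Coefficients: [5, 4, 2, 5, 3]

L: 5·8 = 40 | 4·2+2·7+5·0+3·6 = 40
G: 5·6 = 30 | 4·6+2·0+5·0+3·2 = 30
B: 5·6 = 30 | 4·0+2·2+5·4+3·2 = 30
Q: 5·5 = 25 | 4·0+2·0+5·2+3·5 = 25
D: 5·4 = 20 | 4·0+2·7+5·0+3·2 = 20
gcd(5,4,2,5,3) = 1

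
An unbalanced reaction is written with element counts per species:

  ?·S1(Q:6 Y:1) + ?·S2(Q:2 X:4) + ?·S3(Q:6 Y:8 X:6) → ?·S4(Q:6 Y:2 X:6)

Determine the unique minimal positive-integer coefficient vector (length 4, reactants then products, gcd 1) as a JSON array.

Coefficients: [2, 6, 1, 5]

Q: 2·6+6·2+1·6 = 30 | 5·6 = 30
Y: 2·1+6·0+1·8 = 10 | 5·2 = 10
X: 2·0+6·4+1·6 = 30 | 5·6 = 30
gcd(2,6,1,5) = 1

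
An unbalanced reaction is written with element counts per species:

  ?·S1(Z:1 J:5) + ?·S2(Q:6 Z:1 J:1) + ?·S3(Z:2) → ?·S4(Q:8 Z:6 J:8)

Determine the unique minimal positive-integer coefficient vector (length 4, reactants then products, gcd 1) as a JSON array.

Coefficients: [4, 4, 5, 3]

Q: 4·0+4·6+5·0 = 24 | 3·8 = 24
Z: 4·1+4·1+5·2 = 18 | 3·6 = 18
J: 4·5+4·1+5·0 = 24 | 3·8 = 24
gcd(4,4,5,3) = 1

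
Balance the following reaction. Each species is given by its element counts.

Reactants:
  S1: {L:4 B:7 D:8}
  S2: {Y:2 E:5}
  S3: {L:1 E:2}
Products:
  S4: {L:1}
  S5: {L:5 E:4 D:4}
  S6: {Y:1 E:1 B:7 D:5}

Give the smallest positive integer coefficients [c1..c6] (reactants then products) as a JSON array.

L: 4·4+2·0+3·1 = 19 | 4·1+3·5+4·0 = 19
Y: 4·0+2·2+3·0 = 4 | 4·0+3·0+4·1 = 4
E: 4·0+2·5+3·2 = 16 | 4·0+3·4+4·1 = 16
B: 4·7+2·0+3·0 = 28 | 4·0+3·0+4·7 = 28
D: 4·8+2·0+3·0 = 32 | 4·0+3·4+4·5 = 32
gcd(4,2,3,4,3,4) = 1

Coefficients: [4, 2, 3, 4, 3, 4]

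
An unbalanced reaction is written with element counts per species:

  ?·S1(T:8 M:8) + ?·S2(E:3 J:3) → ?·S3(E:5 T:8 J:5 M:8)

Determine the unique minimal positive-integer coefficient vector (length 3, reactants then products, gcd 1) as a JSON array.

Coefficients: [3, 5, 3]

E: 3·0+5·3 = 15 | 3·5 = 15
T: 3·8+5·0 = 24 | 3·8 = 24
J: 3·0+5·3 = 15 | 3·5 = 15
M: 3·8+5·0 = 24 | 3·8 = 24
gcd(3,5,3) = 1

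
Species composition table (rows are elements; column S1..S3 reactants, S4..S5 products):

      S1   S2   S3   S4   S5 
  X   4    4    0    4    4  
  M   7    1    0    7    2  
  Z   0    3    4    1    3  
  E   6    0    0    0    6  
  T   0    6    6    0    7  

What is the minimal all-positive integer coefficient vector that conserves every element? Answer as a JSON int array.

X: 6·4+5·4+2·0 = 44 | 5·4+6·4 = 44
M: 6·7+5·1+2·0 = 47 | 5·7+6·2 = 47
Z: 6·0+5·3+2·4 = 23 | 5·1+6·3 = 23
E: 6·6+5·0+2·0 = 36 | 5·0+6·6 = 36
T: 6·0+5·6+2·6 = 42 | 5·0+6·7 = 42
gcd(6,5,2,5,6) = 1

Coefficients: [6, 5, 2, 5, 6]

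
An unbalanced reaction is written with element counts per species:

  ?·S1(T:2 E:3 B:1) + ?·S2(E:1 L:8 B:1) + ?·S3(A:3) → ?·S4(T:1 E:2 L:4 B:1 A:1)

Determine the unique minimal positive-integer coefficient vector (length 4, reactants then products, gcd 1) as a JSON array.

T: 3·2+3·0+2·0 = 6 | 6·1 = 6
E: 3·3+3·1+2·0 = 12 | 6·2 = 12
L: 3·0+3·8+2·0 = 24 | 6·4 = 24
B: 3·1+3·1+2·0 = 6 | 6·1 = 6
A: 3·0+3·0+2·3 = 6 | 6·1 = 6
gcd(3,3,2,6) = 1

Coefficients: [3, 3, 2, 6]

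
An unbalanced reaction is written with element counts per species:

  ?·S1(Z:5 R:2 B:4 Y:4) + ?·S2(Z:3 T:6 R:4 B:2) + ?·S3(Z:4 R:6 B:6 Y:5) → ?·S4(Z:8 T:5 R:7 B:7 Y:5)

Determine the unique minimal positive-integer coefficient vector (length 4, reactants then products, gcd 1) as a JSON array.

Z: 5·5+5·3+2·4 = 48 | 6·8 = 48
T: 5·0+5·6+2·0 = 30 | 6·5 = 30
R: 5·2+5·4+2·6 = 42 | 6·7 = 42
B: 5·4+5·2+2·6 = 42 | 6·7 = 42
Y: 5·4+5·0+2·5 = 30 | 6·5 = 30
gcd(5,5,2,6) = 1

Coefficients: [5, 5, 2, 6]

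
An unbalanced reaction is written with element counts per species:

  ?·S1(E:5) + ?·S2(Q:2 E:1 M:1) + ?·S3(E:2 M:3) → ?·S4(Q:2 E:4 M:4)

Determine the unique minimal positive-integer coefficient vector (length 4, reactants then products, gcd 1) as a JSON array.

Coefficients: [1, 5, 5, 5]

Q: 1·0+5·2+5·0 = 10 | 5·2 = 10
E: 1·5+5·1+5·2 = 20 | 5·4 = 20
M: 1·0+5·1+5·3 = 20 | 5·4 = 20
gcd(1,5,5,5) = 1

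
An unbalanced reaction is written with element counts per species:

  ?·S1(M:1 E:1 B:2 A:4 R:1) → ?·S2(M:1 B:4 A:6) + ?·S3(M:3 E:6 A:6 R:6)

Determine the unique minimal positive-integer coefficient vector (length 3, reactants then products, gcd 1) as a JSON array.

M: 6·1 = 6 | 3·1+1·3 = 6
E: 6·1 = 6 | 3·0+1·6 = 6
B: 6·2 = 12 | 3·4+1·0 = 12
A: 6·4 = 24 | 3·6+1·6 = 24
R: 6·1 = 6 | 3·0+1·6 = 6
gcd(6,3,1) = 1

Coefficients: [6, 3, 1]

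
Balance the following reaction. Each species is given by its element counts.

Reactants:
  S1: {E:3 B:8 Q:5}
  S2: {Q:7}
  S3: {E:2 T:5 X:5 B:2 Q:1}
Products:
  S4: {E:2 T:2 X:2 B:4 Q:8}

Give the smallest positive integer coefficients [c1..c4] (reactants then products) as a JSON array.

Coefficients: [2, 4, 2, 5]

E: 2·3+4·0+2·2 = 10 | 5·2 = 10
T: 2·0+4·0+2·5 = 10 | 5·2 = 10
X: 2·0+4·0+2·5 = 10 | 5·2 = 10
B: 2·8+4·0+2·2 = 20 | 5·4 = 20
Q: 2·5+4·7+2·1 = 40 | 5·8 = 40
gcd(2,4,2,5) = 1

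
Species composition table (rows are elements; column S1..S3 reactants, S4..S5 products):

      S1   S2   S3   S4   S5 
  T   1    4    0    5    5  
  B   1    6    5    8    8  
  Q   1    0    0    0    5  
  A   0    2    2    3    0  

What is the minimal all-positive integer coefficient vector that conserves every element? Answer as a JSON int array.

T: 5·1+5·4+1·0 = 25 | 4·5+1·5 = 25
B: 5·1+5·6+1·5 = 40 | 4·8+1·8 = 40
Q: 5·1+5·0+1·0 = 5 | 4·0+1·5 = 5
A: 5·0+5·2+1·2 = 12 | 4·3+1·0 = 12
gcd(5,5,1,4,1) = 1

Coefficients: [5, 5, 1, 4, 1]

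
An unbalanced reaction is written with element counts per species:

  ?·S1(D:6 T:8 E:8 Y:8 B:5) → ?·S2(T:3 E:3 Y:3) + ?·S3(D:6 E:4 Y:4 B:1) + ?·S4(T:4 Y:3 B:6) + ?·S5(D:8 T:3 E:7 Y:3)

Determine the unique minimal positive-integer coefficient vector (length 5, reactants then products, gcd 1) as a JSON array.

D: 5·6 = 30 | 5·0+1·6+4·0+3·8 = 30
T: 5·8 = 40 | 5·3+1·0+4·4+3·3 = 40
E: 5·8 = 40 | 5·3+1·4+4·0+3·7 = 40
Y: 5·8 = 40 | 5·3+1·4+4·3+3·3 = 40
B: 5·5 = 25 | 5·0+1·1+4·6+3·0 = 25
gcd(5,5,1,4,3) = 1

Coefficients: [5, 5, 1, 4, 3]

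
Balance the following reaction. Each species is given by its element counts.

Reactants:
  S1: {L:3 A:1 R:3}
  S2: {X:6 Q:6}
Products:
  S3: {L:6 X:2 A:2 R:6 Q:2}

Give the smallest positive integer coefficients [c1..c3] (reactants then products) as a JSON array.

Coefficients: [6, 1, 3]

L: 6·3+1·0 = 18 | 3·6 = 18
X: 6·0+1·6 = 6 | 3·2 = 6
A: 6·1+1·0 = 6 | 3·2 = 6
R: 6·3+1·0 = 18 | 3·6 = 18
Q: 6·0+1·6 = 6 | 3·2 = 6
gcd(6,1,3) = 1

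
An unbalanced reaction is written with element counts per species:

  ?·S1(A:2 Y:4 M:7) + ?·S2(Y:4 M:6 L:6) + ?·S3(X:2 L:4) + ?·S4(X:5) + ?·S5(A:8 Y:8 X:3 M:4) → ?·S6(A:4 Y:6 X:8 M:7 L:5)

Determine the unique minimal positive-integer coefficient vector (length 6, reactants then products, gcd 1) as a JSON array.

Coefficients: [4, 1, 6, 6, 2, 6]

A: 4·2+1·0+6·0+6·0+2·8 = 24 | 6·4 = 24
Y: 4·4+1·4+6·0+6·0+2·8 = 36 | 6·6 = 36
X: 4·0+1·0+6·2+6·5+2·3 = 48 | 6·8 = 48
M: 4·7+1·6+6·0+6·0+2·4 = 42 | 6·7 = 42
L: 4·0+1·6+6·4+6·0+2·0 = 30 | 6·5 = 30
gcd(4,1,6,6,2,6) = 1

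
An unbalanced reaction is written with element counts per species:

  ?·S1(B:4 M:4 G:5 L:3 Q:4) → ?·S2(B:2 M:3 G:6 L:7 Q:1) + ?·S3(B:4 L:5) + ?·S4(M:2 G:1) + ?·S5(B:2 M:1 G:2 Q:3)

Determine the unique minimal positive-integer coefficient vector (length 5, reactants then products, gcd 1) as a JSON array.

Coefficients: [4, 1, 1, 4, 5]

B: 4·4 = 16 | 1·2+1·4+4·0+5·2 = 16
M: 4·4 = 16 | 1·3+1·0+4·2+5·1 = 16
G: 4·5 = 20 | 1·6+1·0+4·1+5·2 = 20
L: 4·3 = 12 | 1·7+1·5+4·0+5·0 = 12
Q: 4·4 = 16 | 1·1+1·0+4·0+5·3 = 16
gcd(4,1,1,4,5) = 1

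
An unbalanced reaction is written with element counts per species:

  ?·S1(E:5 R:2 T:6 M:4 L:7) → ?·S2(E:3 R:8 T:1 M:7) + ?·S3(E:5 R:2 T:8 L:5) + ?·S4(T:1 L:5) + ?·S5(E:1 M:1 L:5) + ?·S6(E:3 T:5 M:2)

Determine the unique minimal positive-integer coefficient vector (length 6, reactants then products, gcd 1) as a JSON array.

E: 5·5 = 25 | 1·3+1·5+1·0+5·1+4·3 = 25
R: 5·2 = 10 | 1·8+1·2+1·0+5·0+4·0 = 10
T: 5·6 = 30 | 1·1+1·8+1·1+5·0+4·5 = 30
M: 5·4 = 20 | 1·7+1·0+1·0+5·1+4·2 = 20
L: 5·7 = 35 | 1·0+1·5+1·5+5·5+4·0 = 35
gcd(5,1,1,1,5,4) = 1

Coefficients: [5, 1, 1, 1, 5, 4]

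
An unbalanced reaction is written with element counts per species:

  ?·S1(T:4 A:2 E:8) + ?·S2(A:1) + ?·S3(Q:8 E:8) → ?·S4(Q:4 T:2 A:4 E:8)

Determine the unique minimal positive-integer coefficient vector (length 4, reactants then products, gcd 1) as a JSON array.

Q: 1·0+6·0+1·8 = 8 | 2·4 = 8
T: 1·4+6·0+1·0 = 4 | 2·2 = 4
A: 1·2+6·1+1·0 = 8 | 2·4 = 8
E: 1·8+6·0+1·8 = 16 | 2·8 = 16
gcd(1,6,1,2) = 1

Coefficients: [1, 6, 1, 2]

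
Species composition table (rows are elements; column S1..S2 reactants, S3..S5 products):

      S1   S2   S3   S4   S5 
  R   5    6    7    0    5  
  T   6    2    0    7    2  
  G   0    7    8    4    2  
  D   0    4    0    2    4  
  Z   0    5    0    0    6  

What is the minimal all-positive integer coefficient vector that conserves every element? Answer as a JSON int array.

R: 2·5+6·6 = 46 | 3·7+2·0+5·5 = 46
T: 2·6+6·2 = 24 | 3·0+2·7+5·2 = 24
G: 2·0+6·7 = 42 | 3·8+2·4+5·2 = 42
D: 2·0+6·4 = 24 | 3·0+2·2+5·4 = 24
Z: 2·0+6·5 = 30 | 3·0+2·0+5·6 = 30
gcd(2,6,3,2,5) = 1

Coefficients: [2, 6, 3, 2, 5]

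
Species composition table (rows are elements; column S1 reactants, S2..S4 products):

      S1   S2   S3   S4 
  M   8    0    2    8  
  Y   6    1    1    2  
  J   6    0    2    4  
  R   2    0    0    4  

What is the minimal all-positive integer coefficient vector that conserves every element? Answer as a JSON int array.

Coefficients: [2, 6, 4, 1]

M: 2·8 = 16 | 6·0+4·2+1·8 = 16
Y: 2·6 = 12 | 6·1+4·1+1·2 = 12
J: 2·6 = 12 | 6·0+4·2+1·4 = 12
R: 2·2 = 4 | 6·0+4·0+1·4 = 4
gcd(2,6,4,1) = 1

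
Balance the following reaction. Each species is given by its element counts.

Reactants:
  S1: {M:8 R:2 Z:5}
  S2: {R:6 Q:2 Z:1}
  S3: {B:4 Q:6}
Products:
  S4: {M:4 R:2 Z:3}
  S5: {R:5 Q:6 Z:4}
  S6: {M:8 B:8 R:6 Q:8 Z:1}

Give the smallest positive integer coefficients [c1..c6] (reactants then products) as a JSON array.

Coefficients: [5, 6, 6, 4, 4, 3]

M: 5·8+6·0+6·0 = 40 | 4·4+4·0+3·8 = 40
B: 5·0+6·0+6·4 = 24 | 4·0+4·0+3·8 = 24
R: 5·2+6·6+6·0 = 46 | 4·2+4·5+3·6 = 46
Q: 5·0+6·2+6·6 = 48 | 4·0+4·6+3·8 = 48
Z: 5·5+6·1+6·0 = 31 | 4·3+4·4+3·1 = 31
gcd(5,6,6,4,4,3) = 1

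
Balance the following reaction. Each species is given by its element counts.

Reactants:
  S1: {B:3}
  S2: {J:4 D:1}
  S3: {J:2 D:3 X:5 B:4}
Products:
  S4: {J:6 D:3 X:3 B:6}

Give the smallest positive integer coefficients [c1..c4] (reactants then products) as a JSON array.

Coefficients: [6, 6, 3, 5]

J: 6·0+6·4+3·2 = 30 | 5·6 = 30
D: 6·0+6·1+3·3 = 15 | 5·3 = 15
X: 6·0+6·0+3·5 = 15 | 5·3 = 15
B: 6·3+6·0+3·4 = 30 | 5·6 = 30
gcd(6,6,3,5) = 1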